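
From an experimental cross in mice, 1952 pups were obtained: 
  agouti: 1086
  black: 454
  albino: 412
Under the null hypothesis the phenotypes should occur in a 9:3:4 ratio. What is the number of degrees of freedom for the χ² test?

2

A goodness-of-fit test with 3 phenotype classes has df = 3 − 1 = 2.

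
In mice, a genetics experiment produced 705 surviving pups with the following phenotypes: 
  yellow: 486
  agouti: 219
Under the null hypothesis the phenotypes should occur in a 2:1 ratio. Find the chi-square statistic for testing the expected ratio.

Under the 2:1 hypothesis (Σ ratio = 3, N = 705):
  yellow: 705 × 2/3 = 470
  agouti: 705 × 1/3 = 235
χ² = Σ (O − E)² / E
  yellow: (486 − 470)² / 470 = 0.5447
  agouti: (219 − 235)² / 235 = 1.0894
χ² = 0.5447 + 1.0894 = 1.6341 ≈ 1.634

1.634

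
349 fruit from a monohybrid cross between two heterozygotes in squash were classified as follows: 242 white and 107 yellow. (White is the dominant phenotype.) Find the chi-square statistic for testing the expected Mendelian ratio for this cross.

5.961

For a monohybrid cross between heterozygotes with complete dominance, the expected phenotypic ratio is 3:1.
The 3:1 ratio has 4 parts, so with N = 349 the expected counts are:
  white: 349 × 3/4 = 261.75
  yellow: 349 × 1/4 = 87.25
χ² = Σ (O − E)² / E
  white: (242 − 261.75)² / 261.75 = 1.4902
  yellow: (107 − 87.25)² / 87.25 = 4.4706
χ² = 1.4902 + 4.4706 = 5.9608 ≈ 5.961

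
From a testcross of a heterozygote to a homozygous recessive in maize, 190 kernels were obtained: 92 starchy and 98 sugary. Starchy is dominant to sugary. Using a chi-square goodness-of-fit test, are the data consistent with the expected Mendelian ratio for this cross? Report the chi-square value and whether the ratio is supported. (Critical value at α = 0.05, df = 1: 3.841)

A testcross of a heterozygote (Aa × aa) gives a 1:1 phenotypic ratio.
Expected counts for N = 190 under a 1:1 ratio (total parts = 2):
  starchy: 190 × 1/2 = 95
  sugary: 190 × 1/2 = 95
χ² = Σ (O − E)² / E
  starchy: (92 − 95)² / 95 = 0.0947
  sugary: (98 − 95)² / 95 = 0.0947
χ² = 0.0947 + 0.0947 = 0.1894 ≈ 0.189
Degrees of freedom = 2 − 1 = 1; critical value at α = 0.05 is 3.841.
Since 0.189 < 3.841, we fail to reject the null hypothesis — the data are consistent with the 1:1 ratio.

0.189; consistent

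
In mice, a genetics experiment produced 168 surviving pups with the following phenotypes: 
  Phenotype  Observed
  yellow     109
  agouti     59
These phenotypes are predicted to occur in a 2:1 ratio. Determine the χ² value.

0.241

Expected counts for N = 168 under a 2:1 ratio (total parts = 3):
  yellow: 168 × 2/3 = 112
  agouti: 168 × 1/3 = 56
χ² = Σ (O − E)² / E
  yellow: (109 − 112)² / 112 = 0.0804
  agouti: (59 − 56)² / 56 = 0.1607
χ² = 0.0804 + 0.1607 = 0.2411 ≈ 0.241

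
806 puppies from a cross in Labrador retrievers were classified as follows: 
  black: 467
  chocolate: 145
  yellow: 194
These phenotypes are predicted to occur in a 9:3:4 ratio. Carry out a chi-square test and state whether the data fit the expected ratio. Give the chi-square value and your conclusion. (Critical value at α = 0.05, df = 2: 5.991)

The 9:3:4 ratio has 16 parts, so with N = 806 the expected counts are:
  black: 806 × 9/16 = 453.375
  chocolate: 806 × 3/16 = 151.125
  yellow: 806 × 4/16 = 201.5
χ² = Σ (O − E)² / E
  black: (467 − 453.375)² / 453.375 = 0.4095
  chocolate: (145 − 151.125)² / 151.125 = 0.2482
  yellow: (194 − 201.5)² / 201.5 = 0.2792
χ² = 0.4095 + 0.2482 + 0.2792 = 0.9369 ≈ 0.937
Degrees of freedom = 3 − 1 = 2; critical value at α = 0.05 is 5.991.
Since 0.937 < 5.991, we fail to reject the null hypothesis — the data are consistent with the 9:3:4 ratio.

0.937; consistent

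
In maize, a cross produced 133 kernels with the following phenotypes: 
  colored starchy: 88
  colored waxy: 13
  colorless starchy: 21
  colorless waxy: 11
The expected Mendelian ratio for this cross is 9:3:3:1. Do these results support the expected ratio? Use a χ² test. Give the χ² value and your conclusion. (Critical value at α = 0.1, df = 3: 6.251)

9.530; not consistent

Expected counts for N = 133 under a 9:3:3:1 ratio (total parts = 16):
  colored starchy: 133 × 9/16 = 74.8125
  colored waxy: 133 × 3/16 = 24.9375
  colorless starchy: 133 × 3/16 = 24.9375
  colorless waxy: 133 × 1/16 = 8.3125
χ² = Σ (O − E)² / E
  colored starchy: (88 − 74.8125)² / 74.8125 = 2.3246
  colored waxy: (13 − 24.9375)² / 24.9375 = 5.7144
  colorless starchy: (21 − 24.9375)² / 24.9375 = 0.6217
  colorless waxy: (11 − 8.3125)² / 8.3125 = 0.8689
χ² = 2.3246 + 5.7144 + 0.6217 + 0.8689 = 9.5296 ≈ 9.530
Degrees of freedom = 4 − 1 = 3; critical value at α = 0.1 is 6.251.
Since 9.530 > 6.251, we reject the null hypothesis — the data do not fit the 9:3:3:1 ratio.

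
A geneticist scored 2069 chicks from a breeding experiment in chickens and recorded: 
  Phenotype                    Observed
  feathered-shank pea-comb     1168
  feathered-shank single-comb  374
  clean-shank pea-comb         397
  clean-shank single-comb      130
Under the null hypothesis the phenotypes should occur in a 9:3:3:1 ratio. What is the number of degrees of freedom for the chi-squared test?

A goodness-of-fit test with 4 phenotype classes has df = 4 − 1 = 3.

3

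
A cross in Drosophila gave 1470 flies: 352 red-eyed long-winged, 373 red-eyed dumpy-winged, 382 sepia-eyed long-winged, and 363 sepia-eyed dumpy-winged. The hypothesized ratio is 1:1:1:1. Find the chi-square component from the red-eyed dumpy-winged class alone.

Total ratio parts = 4. Expected numbers out of 1470:
  red-eyed long-winged: 1470 × 1/4 = 367.5
  red-eyed dumpy-winged: 1470 × 1/4 = 367.5
  sepia-eyed long-winged: 1470 × 1/4 = 367.5
  sepia-eyed dumpy-winged: 1470 × 1/4 = 367.5
Contribution of red-eyed dumpy-winged: (373 − 367.5)² / 367.5 = 0.0823

0.082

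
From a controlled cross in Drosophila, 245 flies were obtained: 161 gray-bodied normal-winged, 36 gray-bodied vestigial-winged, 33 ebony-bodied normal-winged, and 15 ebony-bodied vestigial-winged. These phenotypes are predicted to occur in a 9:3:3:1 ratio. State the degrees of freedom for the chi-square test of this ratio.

A goodness-of-fit test with 4 phenotype classes has df = 4 − 1 = 3.

3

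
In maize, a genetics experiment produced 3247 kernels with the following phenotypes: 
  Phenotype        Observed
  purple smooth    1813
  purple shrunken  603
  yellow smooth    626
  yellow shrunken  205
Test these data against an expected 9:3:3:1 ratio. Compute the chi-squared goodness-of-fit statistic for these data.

Under the 9:3:3:1 hypothesis (Σ ratio = 16, N = 3247):
  purple smooth: 3247 × 9/16 = 1826.4375
  purple shrunken: 3247 × 3/16 = 608.8125
  yellow smooth: 3247 × 3/16 = 608.8125
  yellow shrunken: 3247 × 1/16 = 202.9375
χ² = Σ (O − E)² / E
  purple smooth: (1813 − 1826.4375)² / 1826.4375 = 0.0989
  purple shrunken: (603 − 608.8125)² / 608.8125 = 0.0555
  yellow smooth: (626 − 608.8125)² / 608.8125 = 0.4852
  yellow shrunken: (205 − 202.9375)² / 202.9375 = 0.0210
χ² = 0.0989 + 0.0555 + 0.4852 + 0.0210 = 0.6606 ≈ 0.661

0.661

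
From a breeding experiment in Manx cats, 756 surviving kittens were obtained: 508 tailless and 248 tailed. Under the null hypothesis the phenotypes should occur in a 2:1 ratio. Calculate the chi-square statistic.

0.095

Under the 2:1 hypothesis (Σ ratio = 3, N = 756):
  tailless: 756 × 2/3 = 504
  tailed: 756 × 1/3 = 252
χ² = Σ (O − E)² / E
  tailless: (508 − 504)² / 504 = 0.0317
  tailed: (248 − 252)² / 252 = 0.0635
χ² = 0.0317 + 0.0635 = 0.0952 ≈ 0.095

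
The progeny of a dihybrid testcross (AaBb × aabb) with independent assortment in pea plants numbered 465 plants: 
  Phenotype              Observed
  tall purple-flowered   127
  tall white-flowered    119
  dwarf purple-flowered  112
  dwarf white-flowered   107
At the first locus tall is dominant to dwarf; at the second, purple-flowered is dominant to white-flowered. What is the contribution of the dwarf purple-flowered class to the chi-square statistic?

A dihybrid testcross with independent assortment gives a 1:1:1:1 ratio.
Under the 1:1:1:1 hypothesis (Σ ratio = 4, N = 465):
  tall purple-flowered: 465 × 1/4 = 116.25
  tall white-flowered: 465 × 1/4 = 116.25
  dwarf purple-flowered: 465 × 1/4 = 116.25
  dwarf white-flowered: 465 × 1/4 = 116.25
Contribution of dwarf purple-flowered: (112 − 116.25)² / 116.25 = 0.1554

0.155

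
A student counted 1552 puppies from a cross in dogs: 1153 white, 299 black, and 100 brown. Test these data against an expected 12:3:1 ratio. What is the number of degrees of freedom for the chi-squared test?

2

A goodness-of-fit test with 3 phenotype classes has df = 3 − 1 = 2.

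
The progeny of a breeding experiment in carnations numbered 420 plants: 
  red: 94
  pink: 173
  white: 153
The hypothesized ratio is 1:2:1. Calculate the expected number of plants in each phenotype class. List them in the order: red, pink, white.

105, 210, 105

Under the 1:2:1 hypothesis (Σ ratio = 4, N = 420):
  red: 420 × 1/4 = 105
  pink: 420 × 2/4 = 210
  white: 420 × 1/4 = 105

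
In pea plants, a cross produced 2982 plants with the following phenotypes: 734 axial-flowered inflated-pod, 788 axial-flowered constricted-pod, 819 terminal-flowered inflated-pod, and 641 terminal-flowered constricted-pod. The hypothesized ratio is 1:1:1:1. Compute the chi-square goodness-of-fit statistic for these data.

24.495

Expected counts for N = 2982 under a 1:1:1:1 ratio (total parts = 4):
  axial-flowered inflated-pod: 2982 × 1/4 = 745.5
  axial-flowered constricted-pod: 2982 × 1/4 = 745.5
  terminal-flowered inflated-pod: 2982 × 1/4 = 745.5
  terminal-flowered constricted-pod: 2982 × 1/4 = 745.5
χ² = Σ (O − E)² / E
  axial-flowered inflated-pod: (734 − 745.5)² / 745.5 = 0.1774
  axial-flowered constricted-pod: (788 − 745.5)² / 745.5 = 2.4229
  terminal-flowered inflated-pod: (819 − 745.5)² / 745.5 = 7.2465
  terminal-flowered constricted-pod: (641 − 745.5)² / 745.5 = 14.6482
χ² = 0.1774 + 2.4229 + 7.2465 + 14.6482 = 24.495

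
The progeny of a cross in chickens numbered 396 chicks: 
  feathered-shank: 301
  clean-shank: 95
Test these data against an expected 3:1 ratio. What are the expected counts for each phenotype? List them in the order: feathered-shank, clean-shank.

Under the 3:1 hypothesis (Σ ratio = 4, N = 396):
  feathered-shank: 396 × 3/4 = 297
  clean-shank: 396 × 1/4 = 99

297, 99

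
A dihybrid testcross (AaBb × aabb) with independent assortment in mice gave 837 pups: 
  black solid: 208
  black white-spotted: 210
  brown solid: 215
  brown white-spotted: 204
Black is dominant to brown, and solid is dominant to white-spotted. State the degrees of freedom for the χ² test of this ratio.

A dihybrid testcross with independent assortment gives a 1:1:1:1 ratio.
A goodness-of-fit test with 4 phenotype classes has df = 4 − 1 = 3.

3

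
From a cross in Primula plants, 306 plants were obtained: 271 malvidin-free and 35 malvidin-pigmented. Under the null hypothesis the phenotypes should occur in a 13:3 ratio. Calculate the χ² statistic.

Under the 13:3 hypothesis (Σ ratio = 16, N = 306):
  malvidin-free: 306 × 13/16 = 248.625
  malvidin-pigmented: 306 × 3/16 = 57.375
χ² = Σ (O − E)² / E
  malvidin-free: (271 − 248.625)² / 248.625 = 2.0136
  malvidin-pigmented: (35 − 57.375)² / 57.375 = 8.7258
χ² = 2.0136 + 8.7258 = 10.7394 ≈ 10.739

10.739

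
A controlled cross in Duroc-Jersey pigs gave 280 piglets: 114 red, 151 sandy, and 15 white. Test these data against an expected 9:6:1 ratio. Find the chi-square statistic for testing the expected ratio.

32.524

Under the 9:6:1 hypothesis (Σ ratio = 16, N = 280):
  red: 280 × 9/16 = 157.5
  sandy: 280 × 6/16 = 105
  white: 280 × 1/16 = 17.5
χ² = Σ (O − E)² / E
  red: (114 − 157.5)² / 157.5 = 12.0143
  sandy: (151 − 105)² / 105 = 20.1524
  white: (15 − 17.5)² / 17.5 = 0.3571
χ² = 12.0143 + 20.1524 + 0.3571 = 32.5238 ≈ 32.524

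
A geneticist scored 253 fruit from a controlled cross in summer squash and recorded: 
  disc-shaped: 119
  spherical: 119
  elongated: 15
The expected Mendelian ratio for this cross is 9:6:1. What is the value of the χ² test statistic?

9.995

Total ratio parts = 16. Expected numbers out of 253:
  disc-shaped: 253 × 9/16 = 142.3125
  spherical: 253 × 6/16 = 94.875
  elongated: 253 × 1/16 = 15.8125
χ² = Σ (O − E)² / E
  disc-shaped: (119 − 142.3125)² / 142.3125 = 3.8189
  spherical: (119 − 94.875)² / 94.875 = 6.1346
  elongated: (15 − 15.8125)² / 15.8125 = 0.0417
χ² = 3.8189 + 6.1346 + 0.0417 = 9.9952 ≈ 9.995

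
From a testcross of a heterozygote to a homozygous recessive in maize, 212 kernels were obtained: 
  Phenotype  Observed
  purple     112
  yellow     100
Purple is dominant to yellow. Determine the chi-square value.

A testcross of a heterozygote (Aa × aa) gives a 1:1 phenotypic ratio.
Expected counts for N = 212 under a 1:1 ratio (total parts = 2):
  purple: 212 × 1/2 = 106
  yellow: 212 × 1/2 = 106
χ² = Σ (O − E)² / E
  purple: (112 − 106)² / 106 = 0.3396
  yellow: (100 − 106)² / 106 = 0.3396
χ² = 0.3396 + 0.3396 = 0.6792 ≈ 0.679

0.679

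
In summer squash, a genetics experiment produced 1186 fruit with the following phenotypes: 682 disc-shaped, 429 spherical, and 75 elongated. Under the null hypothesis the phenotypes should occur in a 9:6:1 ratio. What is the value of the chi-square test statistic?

0.900

Expected counts for N = 1186 under a 9:6:1 ratio (total parts = 16):
  disc-shaped: 1186 × 9/16 = 667.125
  spherical: 1186 × 6/16 = 444.75
  elongated: 1186 × 1/16 = 74.125
χ² = Σ (O − E)² / E
  disc-shaped: (682 − 667.125)² / 667.125 = 0.3317
  spherical: (429 − 444.75)² / 444.75 = 0.5578
  elongated: (75 − 74.125)² / 74.125 = 0.0103
χ² = 0.3317 + 0.5578 + 0.0103 = 0.8998 ≈ 0.900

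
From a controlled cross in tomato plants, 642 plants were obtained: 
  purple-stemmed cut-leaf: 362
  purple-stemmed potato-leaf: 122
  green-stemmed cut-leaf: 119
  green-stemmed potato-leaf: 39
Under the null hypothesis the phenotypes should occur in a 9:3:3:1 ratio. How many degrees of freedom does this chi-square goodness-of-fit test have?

A goodness-of-fit test with 4 phenotype classes has df = 4 − 1 = 3.

3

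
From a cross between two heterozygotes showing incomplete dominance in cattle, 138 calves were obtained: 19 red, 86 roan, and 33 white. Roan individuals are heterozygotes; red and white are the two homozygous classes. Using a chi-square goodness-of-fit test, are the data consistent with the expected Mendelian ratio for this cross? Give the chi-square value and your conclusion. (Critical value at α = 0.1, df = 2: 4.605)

11.217; not consistent

With incomplete dominance, a heterozygote × heterozygote cross gives a 1:2:1 phenotypic ratio.
Expected counts for N = 138 under a 1:2:1 ratio (total parts = 4):
  red: 138 × 1/4 = 34.5
  roan: 138 × 2/4 = 69
  white: 138 × 1/4 = 34.5
χ² = Σ (O − E)² / E
  red: (19 − 34.5)² / 34.5 = 6.9638
  roan: (86 − 69)² / 69 = 4.1884
  white: (33 − 34.5)² / 34.5 = 0.0652
χ² = 6.9638 + 4.1884 + 0.0652 = 11.2174 ≈ 11.217
Degrees of freedom = 3 − 1 = 2; critical value at α = 0.1 is 4.605.
Since 11.217 > 4.605, we reject the null hypothesis — the data do not fit the 1:2:1 ratio.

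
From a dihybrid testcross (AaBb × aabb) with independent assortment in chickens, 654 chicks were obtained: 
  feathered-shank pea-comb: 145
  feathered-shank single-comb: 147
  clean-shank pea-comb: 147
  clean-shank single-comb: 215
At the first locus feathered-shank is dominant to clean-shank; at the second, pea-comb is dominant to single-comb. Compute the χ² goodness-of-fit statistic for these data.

A dihybrid testcross with independent assortment gives a 1:1:1:1 ratio.
The 1:1:1:1 ratio has 4 parts, so with N = 654 the expected counts are:
  feathered-shank pea-comb: 654 × 1/4 = 163.5
  feathered-shank single-comb: 654 × 1/4 = 163.5
  clean-shank pea-comb: 654 × 1/4 = 163.5
  clean-shank single-comb: 654 × 1/4 = 163.5
χ² = Σ (O − E)² / E
  feathered-shank pea-comb: (145 − 163.5)² / 163.5 = 2.0933
  feathered-shank single-comb: (147 − 163.5)² / 163.5 = 1.6651
  clean-shank pea-comb: (147 − 163.5)² / 163.5 = 1.6651
  clean-shank single-comb: (215 − 163.5)² / 163.5 = 16.2217
χ² = 2.0933 + 1.6651 + 1.6651 + 16.2217 = 21.6452 ≈ 21.645

21.645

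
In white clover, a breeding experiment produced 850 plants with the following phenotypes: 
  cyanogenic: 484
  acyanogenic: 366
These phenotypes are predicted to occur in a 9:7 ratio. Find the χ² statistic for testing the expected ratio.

Under the 9:7 hypothesis (Σ ratio = 16, N = 850):
  cyanogenic: 850 × 9/16 = 478.125
  acyanogenic: 850 × 7/16 = 371.875
χ² = Σ (O − E)² / E
  cyanogenic: (484 − 478.125)² / 478.125 = 0.0722
  acyanogenic: (366 − 371.875)² / 371.875 = 0.0928
χ² = 0.0722 + 0.0928 = 0.165

0.165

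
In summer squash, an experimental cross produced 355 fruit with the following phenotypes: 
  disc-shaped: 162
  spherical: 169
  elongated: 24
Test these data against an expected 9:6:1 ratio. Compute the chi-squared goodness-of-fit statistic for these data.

Total ratio parts = 16. Expected numbers out of 355:
  disc-shaped: 355 × 9/16 = 199.6875
  spherical: 355 × 6/16 = 133.125
  elongated: 355 × 1/16 = 22.1875
χ² = Σ (O − E)² / E
  disc-shaped: (162 − 199.6875)² / 199.6875 = 7.1129
  spherical: (169 − 133.125)² / 133.125 = 9.6677
  elongated: (24 − 22.1875)² / 22.1875 = 0.1481
χ² = 7.1129 + 9.6677 + 0.1481 = 16.9287 ≈ 16.929

16.929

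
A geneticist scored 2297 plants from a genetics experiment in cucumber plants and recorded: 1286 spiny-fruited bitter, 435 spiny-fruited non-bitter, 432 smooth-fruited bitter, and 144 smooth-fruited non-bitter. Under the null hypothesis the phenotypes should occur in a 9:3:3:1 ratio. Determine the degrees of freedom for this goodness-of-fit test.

3

A goodness-of-fit test with 4 phenotype classes has df = 4 − 1 = 3.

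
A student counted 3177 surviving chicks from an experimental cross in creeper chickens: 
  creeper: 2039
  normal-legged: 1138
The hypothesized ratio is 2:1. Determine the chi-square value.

Expected counts for N = 3177 under a 2:1 ratio (total parts = 3):
  creeper: 3177 × 2/3 = 2118
  normal-legged: 3177 × 1/3 = 1059
χ² = Σ (O − E)² / E
  creeper: (2039 − 2118)² / 2118 = 2.9466
  normal-legged: (1138 − 1059)² / 1059 = 5.8933
χ² = 2.9466 + 5.8933 = 8.8399 ≈ 8.840

8.840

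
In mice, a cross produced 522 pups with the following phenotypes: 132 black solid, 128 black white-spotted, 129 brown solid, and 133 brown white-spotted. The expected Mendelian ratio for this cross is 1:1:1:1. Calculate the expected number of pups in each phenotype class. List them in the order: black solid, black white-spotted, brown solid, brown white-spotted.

130.5, 130.5, 130.5, 130.5

Total ratio parts = 4. Expected numbers out of 522:
  black solid: 522 × 1/4 = 130.5
  black white-spotted: 522 × 1/4 = 130.5
  brown solid: 522 × 1/4 = 130.5
  brown white-spotted: 522 × 1/4 = 130.5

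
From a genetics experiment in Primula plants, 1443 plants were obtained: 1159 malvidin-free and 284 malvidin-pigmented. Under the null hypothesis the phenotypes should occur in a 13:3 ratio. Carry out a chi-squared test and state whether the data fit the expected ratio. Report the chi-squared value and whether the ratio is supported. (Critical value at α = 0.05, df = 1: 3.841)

The 13:3 ratio has 16 parts, so with N = 1443 the expected counts are:
  malvidin-free: 1443 × 13/16 = 1172.4375
  malvidin-pigmented: 1443 × 3/16 = 270.5625
χ² = Σ (O − E)² / E
  malvidin-free: (1159 − 1172.4375)² / 1172.4375 = 0.1540
  malvidin-pigmented: (284 − 270.5625)² / 270.5625 = 0.6674
χ² = 0.1540 + 0.6674 = 0.8214 ≈ 0.821
Degrees of freedom = 2 − 1 = 1; critical value at α = 0.05 is 3.841.
Since 0.821 < 3.841, we fail to reject the null hypothesis — the data are consistent with the 13:3 ratio.

0.821; consistent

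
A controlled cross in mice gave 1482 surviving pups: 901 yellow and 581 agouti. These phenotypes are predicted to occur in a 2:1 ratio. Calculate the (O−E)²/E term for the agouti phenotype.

15.322

The 2:1 ratio has 3 parts, so with N = 1482 the expected counts are:
  yellow: 1482 × 2/3 = 988
  agouti: 1482 × 1/3 = 494
Contribution of agouti: (581 − 494)² / 494 = 15.3219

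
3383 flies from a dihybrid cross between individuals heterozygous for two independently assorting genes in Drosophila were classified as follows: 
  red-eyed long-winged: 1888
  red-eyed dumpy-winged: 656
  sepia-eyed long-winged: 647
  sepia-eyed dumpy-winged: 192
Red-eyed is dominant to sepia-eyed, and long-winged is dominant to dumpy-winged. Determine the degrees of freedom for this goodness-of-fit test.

A dihybrid F₂ with independent assortment and complete dominance at both loci gives a 9:3:3:1 phenotypic ratio.
A goodness-of-fit test with 4 phenotype classes has df = 4 − 1 = 3.

3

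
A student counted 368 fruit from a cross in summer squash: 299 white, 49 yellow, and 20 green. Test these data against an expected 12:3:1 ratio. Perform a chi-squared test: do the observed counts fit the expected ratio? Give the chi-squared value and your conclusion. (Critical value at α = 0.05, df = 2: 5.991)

8.105; not consistent

Expected counts for N = 368 under a 12:3:1 ratio (total parts = 16):
  white: 368 × 12/16 = 276
  yellow: 368 × 3/16 = 69
  green: 368 × 1/16 = 23
χ² = Σ (O − E)² / E
  white: (299 − 276)² / 276 = 1.9167
  yellow: (49 − 69)² / 69 = 5.7971
  green: (20 − 23)² / 23 = 0.3913
χ² = 1.9167 + 5.7971 + 0.3913 = 8.1051 ≈ 8.105
Degrees of freedom = 3 − 1 = 2; critical value at α = 0.05 is 5.991.
Since 8.105 > 5.991, we reject the null hypothesis — the data do not fit the 12:3:1 ratio.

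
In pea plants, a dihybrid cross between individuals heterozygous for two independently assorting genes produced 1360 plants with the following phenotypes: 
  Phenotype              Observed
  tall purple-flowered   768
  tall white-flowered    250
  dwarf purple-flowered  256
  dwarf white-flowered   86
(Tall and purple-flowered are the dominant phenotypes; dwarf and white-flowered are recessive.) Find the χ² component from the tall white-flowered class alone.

A dihybrid F₂ with independent assortment and complete dominance at both loci gives a 9:3:3:1 phenotypic ratio.
Expected counts for N = 1360 under a 9:3:3:1 ratio (total parts = 16):
  tall purple-flowered: 1360 × 9/16 = 765
  tall white-flowered: 1360 × 3/16 = 255
  dwarf purple-flowered: 1360 × 3/16 = 255
  dwarf white-flowered: 1360 × 1/16 = 85
Contribution of tall white-flowered: (250 − 255)² / 255 = 0.0980

0.098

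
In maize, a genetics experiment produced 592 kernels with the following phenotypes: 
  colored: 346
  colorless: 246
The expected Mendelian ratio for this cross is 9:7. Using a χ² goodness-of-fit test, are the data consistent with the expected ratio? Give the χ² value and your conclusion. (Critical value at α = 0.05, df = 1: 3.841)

Total ratio parts = 16. Expected numbers out of 592:
  colored: 592 × 9/16 = 333
  colorless: 592 × 7/16 = 259
χ² = Σ (O − E)² / E
  colored: (346 − 333)² / 333 = 0.5075
  colorless: (246 − 259)² / 259 = 0.6525
χ² = 0.5075 + 0.6525 = 1.160
Degrees of freedom = 2 − 1 = 1; critical value at α = 0.05 is 3.841.
Since 1.160 < 3.841, we fail to reject the null hypothesis — the data are consistent with the 9:7 ratio.

1.160; consistent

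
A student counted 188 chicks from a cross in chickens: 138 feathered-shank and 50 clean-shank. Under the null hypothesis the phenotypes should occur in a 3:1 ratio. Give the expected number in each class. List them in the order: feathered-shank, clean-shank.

141, 47

The 3:1 ratio has 4 parts, so with N = 188 the expected counts are:
  feathered-shank: 188 × 3/4 = 141
  clean-shank: 188 × 1/4 = 47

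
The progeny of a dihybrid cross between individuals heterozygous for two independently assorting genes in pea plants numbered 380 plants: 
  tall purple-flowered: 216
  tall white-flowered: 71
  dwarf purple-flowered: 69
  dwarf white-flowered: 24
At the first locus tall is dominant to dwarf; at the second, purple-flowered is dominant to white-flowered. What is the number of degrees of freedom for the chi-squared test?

3

A dihybrid F₂ with independent assortment and complete dominance at both loci gives a 9:3:3:1 phenotypic ratio.
A goodness-of-fit test with 4 phenotype classes has df = 4 − 1 = 3.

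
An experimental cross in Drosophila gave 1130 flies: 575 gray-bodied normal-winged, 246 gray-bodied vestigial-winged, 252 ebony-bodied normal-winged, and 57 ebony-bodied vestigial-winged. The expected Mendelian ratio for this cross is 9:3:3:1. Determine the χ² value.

21.506

Expected counts for N = 1130 under a 9:3:3:1 ratio (total parts = 16):
  gray-bodied normal-winged: 1130 × 9/16 = 635.625
  gray-bodied vestigial-winged: 1130 × 3/16 = 211.875
  ebony-bodied normal-winged: 1130 × 3/16 = 211.875
  ebony-bodied vestigial-winged: 1130 × 1/16 = 70.625
χ² = Σ (O − E)² / E
  gray-bodied normal-winged: (575 − 635.625)² / 635.625 = 5.7823
  gray-bodied vestigial-winged: (246 − 211.875)² / 211.875 = 5.4962
  ebony-bodied normal-winged: (252 − 211.875)² / 211.875 = 7.5989
  ebony-bodied vestigial-winged: (57 − 70.625)² / 70.625 = 2.6285
χ² = 5.7823 + 5.4962 + 7.5989 + 2.6285 = 21.5059 ≈ 21.506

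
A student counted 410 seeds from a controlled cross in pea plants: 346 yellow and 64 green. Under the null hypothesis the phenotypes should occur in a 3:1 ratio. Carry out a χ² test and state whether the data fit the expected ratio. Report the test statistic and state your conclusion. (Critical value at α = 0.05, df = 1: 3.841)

Under the 3:1 hypothesis (Σ ratio = 4, N = 410):
  yellow: 410 × 3/4 = 307.5
  green: 410 × 1/4 = 102.5
χ² = Σ (O − E)² / E
  yellow: (346 − 307.5)² / 307.5 = 4.8203
  green: (64 − 102.5)² / 102.5 = 14.4610
χ² = 4.8203 + 14.4610 = 19.2813 ≈ 19.281
Degrees of freedom = 2 − 1 = 1; critical value at α = 0.05 is 3.841.
Since 19.281 > 3.841, we reject the null hypothesis — the data do not fit the 3:1 ratio.

19.281; not consistent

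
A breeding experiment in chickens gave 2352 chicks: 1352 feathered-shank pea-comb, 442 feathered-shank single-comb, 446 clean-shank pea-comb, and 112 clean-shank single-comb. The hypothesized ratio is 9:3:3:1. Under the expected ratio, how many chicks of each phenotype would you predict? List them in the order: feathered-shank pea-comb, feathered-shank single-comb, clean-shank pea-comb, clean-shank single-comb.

1323, 441, 441, 147

Expected counts for N = 2352 under a 9:3:3:1 ratio (total parts = 16):
  feathered-shank pea-comb: 2352 × 9/16 = 1323
  feathered-shank single-comb: 2352 × 3/16 = 441
  clean-shank pea-comb: 2352 × 3/16 = 441
  clean-shank single-comb: 2352 × 1/16 = 147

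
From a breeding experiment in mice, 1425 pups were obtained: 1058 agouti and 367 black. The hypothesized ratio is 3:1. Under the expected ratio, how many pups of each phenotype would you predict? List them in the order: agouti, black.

Total ratio parts = 4. Expected numbers out of 1425:
  agouti: 1425 × 3/4 = 1068.75
  black: 1425 × 1/4 = 356.25

1068.75, 356.25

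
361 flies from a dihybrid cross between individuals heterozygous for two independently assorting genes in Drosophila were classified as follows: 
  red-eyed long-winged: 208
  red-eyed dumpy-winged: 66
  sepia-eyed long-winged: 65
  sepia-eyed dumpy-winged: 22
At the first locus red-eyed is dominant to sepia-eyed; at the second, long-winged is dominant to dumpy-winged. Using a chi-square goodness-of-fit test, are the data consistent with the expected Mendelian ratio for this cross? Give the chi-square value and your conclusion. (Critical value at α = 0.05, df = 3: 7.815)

A dihybrid F₂ with independent assortment and complete dominance at both loci gives a 9:3:3:1 phenotypic ratio.
Under the 9:3:3:1 hypothesis (Σ ratio = 16, N = 361):
  red-eyed long-winged: 361 × 9/16 = 203.0625
  red-eyed dumpy-winged: 361 × 3/16 = 67.6875
  sepia-eyed long-winged: 361 × 3/16 = 67.6875
  sepia-eyed dumpy-winged: 361 × 1/16 = 22.5625
χ² = Σ (O − E)² / E
  red-eyed long-winged: (208 − 203.0625)² / 203.0625 = 0.1201
  red-eyed dumpy-winged: (66 − 67.6875)² / 67.6875 = 0.0421
  sepia-eyed long-winged: (65 − 67.6875)² / 67.6875 = 0.1067
  sepia-eyed dumpy-winged: (22 − 22.5625)² / 22.5625 = 0.0140
χ² = 0.1201 + 0.0421 + 0.1067 + 0.0140 = 0.2829 ≈ 0.283
Degrees of freedom = 4 − 1 = 3; critical value at α = 0.05 is 7.815.
Since 0.283 < 7.815, we fail to reject the null hypothesis — the data are consistent with the 9:3:3:1 ratio.

0.283; consistent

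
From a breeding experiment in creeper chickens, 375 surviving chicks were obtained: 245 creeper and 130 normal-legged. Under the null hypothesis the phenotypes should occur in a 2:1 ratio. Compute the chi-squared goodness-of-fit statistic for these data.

0.300

Expected counts for N = 375 under a 2:1 ratio (total parts = 3):
  creeper: 375 × 2/3 = 250
  normal-legged: 375 × 1/3 = 125
χ² = Σ (O − E)² / E
  creeper: (245 − 250)² / 250 = 0.1000
  normal-legged: (130 − 125)² / 125 = 0.2000
χ² = 0.1000 + 0.2000 = 0.300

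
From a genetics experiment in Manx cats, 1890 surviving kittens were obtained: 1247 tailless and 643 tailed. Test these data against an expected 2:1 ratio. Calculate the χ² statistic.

The 2:1 ratio has 3 parts, so with N = 1890 the expected counts are:
  tailless: 1890 × 2/3 = 1260
  tailed: 1890 × 1/3 = 630
χ² = Σ (O − E)² / E
  tailless: (1247 − 1260)² / 1260 = 0.1341
  tailed: (643 − 630)² / 630 = 0.2683
χ² = 0.1341 + 0.2683 = 0.4024 ≈ 0.402

0.402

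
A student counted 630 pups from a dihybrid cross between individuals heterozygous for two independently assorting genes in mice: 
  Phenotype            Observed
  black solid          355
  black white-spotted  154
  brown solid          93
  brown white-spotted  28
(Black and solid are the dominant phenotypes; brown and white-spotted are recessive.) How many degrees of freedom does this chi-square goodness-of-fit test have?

A dihybrid F₂ with independent assortment and complete dominance at both loci gives a 9:3:3:1 phenotypic ratio.
A goodness-of-fit test with 4 phenotype classes has df = 4 − 1 = 3.

3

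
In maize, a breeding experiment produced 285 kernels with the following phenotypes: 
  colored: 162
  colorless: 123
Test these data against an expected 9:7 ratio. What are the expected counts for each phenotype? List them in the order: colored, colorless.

160.3125, 124.6875

Under the 9:7 hypothesis (Σ ratio = 16, N = 285):
  colored: 285 × 9/16 = 160.3125
  colorless: 285 × 7/16 = 124.6875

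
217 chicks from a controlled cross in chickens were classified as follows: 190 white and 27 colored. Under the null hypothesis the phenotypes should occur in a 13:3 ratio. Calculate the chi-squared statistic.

Under the 13:3 hypothesis (Σ ratio = 16, N = 217):
  white: 217 × 13/16 = 176.3125
  colored: 217 × 3/16 = 40.6875
χ² = Σ (O − E)² / E
  white: (190 − 176.3125)² / 176.3125 = 1.0626
  colored: (27 − 40.6875)² / 40.6875 = 4.6046
χ² = 1.0626 + 4.6046 = 5.6672 ≈ 5.667

5.667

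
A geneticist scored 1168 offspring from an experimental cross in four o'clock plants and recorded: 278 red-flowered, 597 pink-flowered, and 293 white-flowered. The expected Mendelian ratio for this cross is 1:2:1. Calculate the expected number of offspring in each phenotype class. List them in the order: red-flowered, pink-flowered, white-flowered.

Under the 1:2:1 hypothesis (Σ ratio = 4, N = 1168):
  red-flowered: 1168 × 1/4 = 292
  pink-flowered: 1168 × 2/4 = 584
  white-flowered: 1168 × 1/4 = 292

292, 584, 292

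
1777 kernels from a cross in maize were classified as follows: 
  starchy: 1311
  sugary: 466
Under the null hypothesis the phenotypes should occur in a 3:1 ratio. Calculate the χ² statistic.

The 3:1 ratio has 4 parts, so with N = 1777 the expected counts are:
  starchy: 1777 × 3/4 = 1332.75
  sugary: 1777 × 1/4 = 444.25
χ² = Σ (O − E)² / E
  starchy: (1311 − 1332.75)² / 1332.75 = 0.3550
  sugary: (466 − 444.25)² / 444.25 = 1.0649
χ² = 0.3550 + 1.0649 = 1.4199 ≈ 1.420

1.420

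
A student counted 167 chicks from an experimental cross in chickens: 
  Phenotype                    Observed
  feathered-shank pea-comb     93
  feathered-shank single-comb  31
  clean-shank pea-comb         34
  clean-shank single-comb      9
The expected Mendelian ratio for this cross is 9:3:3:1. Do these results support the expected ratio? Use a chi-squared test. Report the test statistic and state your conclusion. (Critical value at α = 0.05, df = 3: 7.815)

Total ratio parts = 16. Expected numbers out of 167:
  feathered-shank pea-comb: 167 × 9/16 = 93.9375
  feathered-shank single-comb: 167 × 3/16 = 31.3125
  clean-shank pea-comb: 167 × 3/16 = 31.3125
  clean-shank single-comb: 167 × 1/16 = 10.4375
χ² = Σ (O − E)² / E
  feathered-shank pea-comb: (93 − 93.9375)² / 93.9375 = 0.0094
  feathered-shank single-comb: (31 − 31.3125)² / 31.3125 = 0.0031
  clean-shank pea-comb: (34 − 31.3125)² / 31.3125 = 0.2307
  clean-shank single-comb: (9 − 10.4375)² / 10.4375 = 0.1980
χ² = 0.0094 + 0.0031 + 0.2307 + 0.1980 = 0.4412 ≈ 0.441
Degrees of freedom = 4 − 1 = 3; critical value at α = 0.05 is 7.815.
Since 0.441 < 7.815, we fail to reject the null hypothesis — the data are consistent with the 9:3:3:1 ratio.

0.441; consistent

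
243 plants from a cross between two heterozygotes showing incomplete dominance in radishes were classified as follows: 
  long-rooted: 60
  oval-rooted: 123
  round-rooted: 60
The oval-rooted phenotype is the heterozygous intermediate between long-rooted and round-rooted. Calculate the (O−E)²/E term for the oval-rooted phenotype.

0.019

With incomplete dominance, a heterozygote × heterozygote cross gives a 1:2:1 phenotypic ratio.
Under the 1:2:1 hypothesis (Σ ratio = 4, N = 243):
  long-rooted: 243 × 1/4 = 60.75
  oval-rooted: 243 × 2/4 = 121.5
  round-rooted: 243 × 1/4 = 60.75
Contribution of oval-rooted: (123 − 121.5)² / 121.5 = 0.0185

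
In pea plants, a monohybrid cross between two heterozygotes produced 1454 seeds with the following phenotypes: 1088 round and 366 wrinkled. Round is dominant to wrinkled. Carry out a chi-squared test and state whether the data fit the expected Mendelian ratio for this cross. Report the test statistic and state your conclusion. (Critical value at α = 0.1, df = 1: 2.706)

For a monohybrid cross between heterozygotes with complete dominance, the expected phenotypic ratio is 3:1.
The 3:1 ratio has 4 parts, so with N = 1454 the expected counts are:
  round: 1454 × 3/4 = 1090.5
  wrinkled: 1454 × 1/4 = 363.5
χ² = Σ (O − E)² / E
  round: (1088 − 1090.5)² / 1090.5 = 0.0057
  wrinkled: (366 − 363.5)² / 363.5 = 0.0172
χ² = 0.0057 + 0.0172 = 0.0229 ≈ 0.023
Degrees of freedom = 2 − 1 = 1; critical value at α = 0.1 is 2.706.
Since 0.023 < 2.706, we fail to reject the null hypothesis — the data are consistent with the 3:1 ratio.

0.023; consistent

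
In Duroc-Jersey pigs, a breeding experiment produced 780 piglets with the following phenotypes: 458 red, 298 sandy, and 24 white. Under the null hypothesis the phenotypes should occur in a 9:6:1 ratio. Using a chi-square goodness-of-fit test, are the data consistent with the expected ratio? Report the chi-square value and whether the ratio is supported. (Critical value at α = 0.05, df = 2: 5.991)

13.513; not consistent

Under the 9:6:1 hypothesis (Σ ratio = 16, N = 780):
  red: 780 × 9/16 = 438.75
  sandy: 780 × 6/16 = 292.5
  white: 780 × 1/16 = 48.75
χ² = Σ (O − E)² / E
  red: (458 − 438.75)² / 438.75 = 0.8446
  sandy: (298 − 292.5)² / 292.5 = 0.1034
  white: (24 − 48.75)² / 48.75 = 12.5654
χ² = 0.8446 + 0.1034 + 12.5654 = 13.5134 ≈ 13.513
Degrees of freedom = 3 − 1 = 2; critical value at α = 0.05 is 5.991.
Since 13.513 > 5.991, we reject the null hypothesis — the data do not fit the 9:6:1 ratio.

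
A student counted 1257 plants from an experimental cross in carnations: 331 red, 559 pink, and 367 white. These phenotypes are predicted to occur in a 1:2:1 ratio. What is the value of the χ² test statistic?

Expected counts for N = 1257 under a 1:2:1 ratio (total parts = 4):
  red: 1257 × 1/4 = 314.25
  pink: 1257 × 2/4 = 628.5
  white: 1257 × 1/4 = 314.25
χ² = Σ (O − E)² / E
  red: (331 − 314.25)² / 314.25 = 0.8928
  pink: (559 − 628.5)² / 628.5 = 7.6854
  white: (367 − 314.25)² / 314.25 = 8.8546
χ² = 0.8928 + 7.6854 + 8.8546 = 17.4328 ≈ 17.433

17.433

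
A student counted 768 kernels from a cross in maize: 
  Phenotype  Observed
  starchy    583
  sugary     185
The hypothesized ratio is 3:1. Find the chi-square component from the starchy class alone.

0.085

Under the 3:1 hypothesis (Σ ratio = 4, N = 768):
  starchy: 768 × 3/4 = 576
  sugary: 768 × 1/4 = 192
Contribution of starchy: (583 − 576)² / 576 = 0.0851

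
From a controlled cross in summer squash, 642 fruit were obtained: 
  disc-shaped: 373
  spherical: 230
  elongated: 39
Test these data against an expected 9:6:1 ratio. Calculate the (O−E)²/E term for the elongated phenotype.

Total ratio parts = 16. Expected numbers out of 642:
  disc-shaped: 642 × 9/16 = 361.125
  spherical: 642 × 6/16 = 240.75
  elongated: 642 × 1/16 = 40.125
Contribution of elongated: (39 − 40.125)² / 40.125 = 0.0315

0.032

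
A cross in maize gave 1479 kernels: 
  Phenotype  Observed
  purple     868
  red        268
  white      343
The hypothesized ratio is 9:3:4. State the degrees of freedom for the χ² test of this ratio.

A goodness-of-fit test with 3 phenotype classes has df = 3 − 1 = 2.

2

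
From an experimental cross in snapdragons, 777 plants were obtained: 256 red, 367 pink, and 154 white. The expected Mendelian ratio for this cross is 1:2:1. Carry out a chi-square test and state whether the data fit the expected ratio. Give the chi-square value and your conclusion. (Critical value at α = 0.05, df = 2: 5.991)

29.160; not consistent

The 1:2:1 ratio has 4 parts, so with N = 777 the expected counts are:
  red: 777 × 1/4 = 194.25
  pink: 777 × 2/4 = 388.5
  white: 777 × 1/4 = 194.25
χ² = Σ (O − E)² / E
  red: (256 − 194.25)² / 194.25 = 19.6297
  pink: (367 − 388.5)² / 388.5 = 1.1898
  white: (154 − 194.25)² / 194.25 = 8.3401
χ² = 19.6297 + 1.1898 + 8.3401 = 29.1596 ≈ 29.160
Degrees of freedom = 3 − 1 = 2; critical value at α = 0.05 is 5.991.
Since 29.160 > 5.991, we reject the null hypothesis — the data do not fit the 1:2:1 ratio.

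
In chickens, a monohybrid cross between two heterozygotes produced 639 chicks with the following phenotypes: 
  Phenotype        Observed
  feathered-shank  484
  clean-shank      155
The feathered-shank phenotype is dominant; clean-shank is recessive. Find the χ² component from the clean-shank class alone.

For a monohybrid cross between heterozygotes with complete dominance, the expected phenotypic ratio is 3:1.
Under the 3:1 hypothesis (Σ ratio = 4, N = 639):
  feathered-shank: 639 × 3/4 = 479.25
  clean-shank: 639 × 1/4 = 159.75
Contribution of clean-shank: (155 − 159.75)² / 159.75 = 0.1412

0.141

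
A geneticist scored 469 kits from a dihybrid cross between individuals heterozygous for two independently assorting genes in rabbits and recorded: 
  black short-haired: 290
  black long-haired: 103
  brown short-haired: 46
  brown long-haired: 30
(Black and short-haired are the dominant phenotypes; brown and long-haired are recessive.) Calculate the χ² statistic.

25.196

A dihybrid F₂ with independent assortment and complete dominance at both loci gives a 9:3:3:1 phenotypic ratio.
Expected counts for N = 469 under a 9:3:3:1 ratio (total parts = 16):
  black short-haired: 469 × 9/16 = 263.8125
  black long-haired: 469 × 3/16 = 87.9375
  brown short-haired: 469 × 3/16 = 87.9375
  brown long-haired: 469 × 1/16 = 29.3125
χ² = Σ (O − E)² / E
  black short-haired: (290 − 263.8125)² / 263.8125 = 2.5995
  black long-haired: (103 − 87.9375)² / 87.9375 = 2.5800
  brown short-haired: (46 − 87.9375)² / 87.9375 = 20.0000
  brown long-haired: (30 − 29.3125)² / 29.3125 = 0.0161
χ² = 2.5995 + 2.5800 + 20.0000 + 0.0161 = 25.1956 ≈ 25.196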